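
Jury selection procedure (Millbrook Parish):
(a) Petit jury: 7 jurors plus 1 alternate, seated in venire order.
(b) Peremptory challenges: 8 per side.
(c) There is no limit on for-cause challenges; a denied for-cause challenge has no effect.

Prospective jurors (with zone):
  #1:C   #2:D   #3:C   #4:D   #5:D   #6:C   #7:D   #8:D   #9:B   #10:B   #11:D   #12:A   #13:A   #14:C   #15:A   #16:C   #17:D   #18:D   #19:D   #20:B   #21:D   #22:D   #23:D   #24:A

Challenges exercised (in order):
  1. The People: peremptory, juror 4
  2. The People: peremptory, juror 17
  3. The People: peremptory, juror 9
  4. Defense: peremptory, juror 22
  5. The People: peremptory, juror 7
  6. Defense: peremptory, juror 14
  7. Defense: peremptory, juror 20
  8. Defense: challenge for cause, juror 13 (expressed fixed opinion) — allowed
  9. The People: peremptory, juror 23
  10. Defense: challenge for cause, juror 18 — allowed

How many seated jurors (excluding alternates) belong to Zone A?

0

Removed: #4, #7, #9, #13, #14, #17, #18, #20, #22, #23.
Seated jurors 1–7: #1, #2, #3, #5, #6, #8, #10 (alternates #11 not counted).
None of those are in Zone A → 0.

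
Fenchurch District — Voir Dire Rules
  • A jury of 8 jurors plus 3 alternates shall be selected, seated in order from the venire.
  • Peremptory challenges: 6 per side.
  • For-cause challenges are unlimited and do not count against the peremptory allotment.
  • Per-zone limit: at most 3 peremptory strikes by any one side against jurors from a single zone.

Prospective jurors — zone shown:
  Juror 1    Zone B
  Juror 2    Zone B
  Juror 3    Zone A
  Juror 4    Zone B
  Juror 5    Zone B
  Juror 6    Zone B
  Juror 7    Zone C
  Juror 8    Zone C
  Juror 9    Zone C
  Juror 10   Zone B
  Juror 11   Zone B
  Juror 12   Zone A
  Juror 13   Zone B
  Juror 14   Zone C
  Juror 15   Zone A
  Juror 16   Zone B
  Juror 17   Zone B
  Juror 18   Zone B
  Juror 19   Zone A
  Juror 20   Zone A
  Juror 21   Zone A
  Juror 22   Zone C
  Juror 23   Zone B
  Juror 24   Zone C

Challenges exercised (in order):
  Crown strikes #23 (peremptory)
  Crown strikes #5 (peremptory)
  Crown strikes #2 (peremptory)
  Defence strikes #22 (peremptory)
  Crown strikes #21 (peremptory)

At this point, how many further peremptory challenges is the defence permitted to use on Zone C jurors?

Defence peremptories so far: #22 — 1 of 6 used, 5 left overall.
Against Zone C: #22 — 1 used; per-zone cap 3 leaves 2.
Binding limit: min(5, 2) = 2.

2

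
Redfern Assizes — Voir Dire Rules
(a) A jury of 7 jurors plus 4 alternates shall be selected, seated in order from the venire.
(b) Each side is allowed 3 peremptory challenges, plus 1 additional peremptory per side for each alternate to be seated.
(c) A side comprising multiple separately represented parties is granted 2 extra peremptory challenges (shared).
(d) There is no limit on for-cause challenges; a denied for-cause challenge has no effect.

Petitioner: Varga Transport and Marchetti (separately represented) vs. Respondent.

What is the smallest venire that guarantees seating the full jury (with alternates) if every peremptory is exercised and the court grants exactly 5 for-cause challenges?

Seats to fill: 7 + 4 alternates = 11.
Peremptories — Petitioner: 3 + 1×4 + 2 = 9; Respondent: 3 + 1×4 = 7; total 16.
For-cause removals: 5.
Minimum venire: 11 + 16 + 5 = 32.

32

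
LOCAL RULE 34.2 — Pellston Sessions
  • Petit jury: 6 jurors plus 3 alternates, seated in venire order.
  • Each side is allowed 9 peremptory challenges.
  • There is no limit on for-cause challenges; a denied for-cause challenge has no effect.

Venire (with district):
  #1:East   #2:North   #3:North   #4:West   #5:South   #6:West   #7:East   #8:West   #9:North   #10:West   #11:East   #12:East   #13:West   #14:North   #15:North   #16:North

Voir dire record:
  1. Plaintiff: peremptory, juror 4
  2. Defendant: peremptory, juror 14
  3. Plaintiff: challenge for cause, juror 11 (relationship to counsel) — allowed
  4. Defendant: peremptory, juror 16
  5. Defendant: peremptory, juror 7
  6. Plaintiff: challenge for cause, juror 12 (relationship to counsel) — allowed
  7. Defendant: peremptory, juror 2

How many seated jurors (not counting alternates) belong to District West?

2

Removed: #2, #4, #7, #11, #12, #14, #16.
Seated jurors 1–6: #1, #3, #5, #6, #8, #9 (alternates #10, #13, #15 not counted).
Of those, in District West: #6, #8 → 2.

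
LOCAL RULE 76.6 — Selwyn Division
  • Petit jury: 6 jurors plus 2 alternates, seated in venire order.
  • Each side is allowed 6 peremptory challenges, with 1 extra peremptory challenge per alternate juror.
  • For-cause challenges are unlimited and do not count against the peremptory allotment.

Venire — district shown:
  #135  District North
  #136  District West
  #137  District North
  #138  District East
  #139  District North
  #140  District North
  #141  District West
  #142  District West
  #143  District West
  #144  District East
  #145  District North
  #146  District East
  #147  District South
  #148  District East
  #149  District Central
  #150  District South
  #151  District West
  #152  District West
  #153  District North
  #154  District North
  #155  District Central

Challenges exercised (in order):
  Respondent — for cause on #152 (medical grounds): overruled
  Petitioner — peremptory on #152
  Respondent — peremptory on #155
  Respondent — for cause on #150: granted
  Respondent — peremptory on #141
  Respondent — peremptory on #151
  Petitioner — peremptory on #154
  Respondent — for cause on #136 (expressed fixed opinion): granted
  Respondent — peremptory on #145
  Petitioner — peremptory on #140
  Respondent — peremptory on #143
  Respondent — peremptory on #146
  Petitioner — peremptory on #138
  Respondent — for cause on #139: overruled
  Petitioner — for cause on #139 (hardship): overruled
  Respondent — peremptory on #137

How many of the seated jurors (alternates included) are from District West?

1

Removed: #136, #137, #138, #140, #141, #143, #145, #146, #150, #151, #152, #154, #155.
Seated (8 incl. alternates): #135, #139, #142, #144, #147, #148, #149, #153.
Of those, in District West: #142 → 1.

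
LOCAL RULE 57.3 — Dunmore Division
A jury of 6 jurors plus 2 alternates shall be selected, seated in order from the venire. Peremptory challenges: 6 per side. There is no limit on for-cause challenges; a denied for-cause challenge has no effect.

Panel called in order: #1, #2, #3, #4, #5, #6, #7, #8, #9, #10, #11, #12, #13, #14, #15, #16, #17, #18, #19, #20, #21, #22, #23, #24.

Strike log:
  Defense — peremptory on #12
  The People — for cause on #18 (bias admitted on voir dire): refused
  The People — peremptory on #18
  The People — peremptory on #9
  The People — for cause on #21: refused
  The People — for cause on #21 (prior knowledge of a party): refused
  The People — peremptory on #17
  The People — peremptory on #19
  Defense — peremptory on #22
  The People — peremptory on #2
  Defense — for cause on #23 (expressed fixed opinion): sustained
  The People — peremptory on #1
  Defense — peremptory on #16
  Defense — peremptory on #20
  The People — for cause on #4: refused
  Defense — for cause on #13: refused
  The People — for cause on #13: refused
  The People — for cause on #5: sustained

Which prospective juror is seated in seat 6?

10

Removed: #1, #2, #5, #9, #12, #16, #17, #18, #19, #20, #22, #23. (#4, #13, #21 stay — for-cause denied.)
Filling seats in venire order through position 6: #3, #4, #6, #7, #8, #10.
So seat 6 is #10.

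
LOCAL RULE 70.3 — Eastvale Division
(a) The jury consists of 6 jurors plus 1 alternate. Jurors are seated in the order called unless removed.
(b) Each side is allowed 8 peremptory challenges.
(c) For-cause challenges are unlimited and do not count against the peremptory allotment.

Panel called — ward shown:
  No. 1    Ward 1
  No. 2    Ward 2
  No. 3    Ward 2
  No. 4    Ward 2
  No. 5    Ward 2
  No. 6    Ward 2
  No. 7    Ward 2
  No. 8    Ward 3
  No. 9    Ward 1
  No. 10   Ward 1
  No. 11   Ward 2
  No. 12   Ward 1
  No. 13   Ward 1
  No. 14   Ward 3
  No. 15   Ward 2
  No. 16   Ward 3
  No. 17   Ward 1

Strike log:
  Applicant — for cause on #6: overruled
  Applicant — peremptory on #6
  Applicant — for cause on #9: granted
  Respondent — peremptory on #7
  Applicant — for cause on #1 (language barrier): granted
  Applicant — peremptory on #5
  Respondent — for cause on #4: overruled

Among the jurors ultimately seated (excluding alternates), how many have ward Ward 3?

Removed: #1, #5, #6, #7, #9.
Seated jurors 1–6: #2, #3, #4, #8, #10, #11 (alternates #12 not counted).
Of those, in Ward 3: #8 → 1.

1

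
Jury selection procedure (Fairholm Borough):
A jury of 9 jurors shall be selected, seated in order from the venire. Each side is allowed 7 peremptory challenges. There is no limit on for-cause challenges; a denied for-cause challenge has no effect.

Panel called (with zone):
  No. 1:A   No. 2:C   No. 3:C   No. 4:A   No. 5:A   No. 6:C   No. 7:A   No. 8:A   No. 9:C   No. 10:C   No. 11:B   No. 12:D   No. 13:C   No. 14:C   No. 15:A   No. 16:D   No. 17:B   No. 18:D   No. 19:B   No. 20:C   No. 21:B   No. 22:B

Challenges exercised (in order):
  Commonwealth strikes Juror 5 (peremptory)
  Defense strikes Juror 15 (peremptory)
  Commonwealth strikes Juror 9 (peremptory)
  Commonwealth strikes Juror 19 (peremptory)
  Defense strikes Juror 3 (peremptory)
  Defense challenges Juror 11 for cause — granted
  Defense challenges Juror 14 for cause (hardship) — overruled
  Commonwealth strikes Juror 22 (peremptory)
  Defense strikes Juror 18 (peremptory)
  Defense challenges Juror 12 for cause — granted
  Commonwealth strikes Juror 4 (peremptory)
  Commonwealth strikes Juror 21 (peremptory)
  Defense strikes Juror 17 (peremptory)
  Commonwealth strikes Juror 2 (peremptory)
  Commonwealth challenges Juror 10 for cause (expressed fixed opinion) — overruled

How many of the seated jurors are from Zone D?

Removed: #2, #3, #4, #5, #9, #11, #12, #15, #17, #18, #19, #21, #22.
Seated jurors 1–9: #1, #6, #7, #8, #10, #13, #14, #16, #20.
Of those, in Zone D: #16 → 1.

1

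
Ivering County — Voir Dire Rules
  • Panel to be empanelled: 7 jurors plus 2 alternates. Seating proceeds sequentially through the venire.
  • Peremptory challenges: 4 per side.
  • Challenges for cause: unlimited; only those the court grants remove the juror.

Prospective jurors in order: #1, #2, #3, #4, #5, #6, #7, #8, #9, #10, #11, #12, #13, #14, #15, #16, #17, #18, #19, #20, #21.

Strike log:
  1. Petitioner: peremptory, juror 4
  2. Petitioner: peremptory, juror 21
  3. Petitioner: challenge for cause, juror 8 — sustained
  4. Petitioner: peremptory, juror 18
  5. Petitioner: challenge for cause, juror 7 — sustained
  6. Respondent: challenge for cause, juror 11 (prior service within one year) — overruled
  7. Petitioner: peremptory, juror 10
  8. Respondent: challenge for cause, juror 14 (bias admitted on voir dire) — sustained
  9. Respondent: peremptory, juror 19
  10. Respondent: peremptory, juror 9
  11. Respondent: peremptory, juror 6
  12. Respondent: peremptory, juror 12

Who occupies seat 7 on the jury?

15

Removed: #4, #6, #7, #8, #9, #10, #12, #14, #18, #19, #21. (#11 stays — for-cause denied.)
Seating in order: seats 1–7 → #1, #2, #3, #5, #11, #13, #15; alternates → #16, #17.
So seat 7 is #15.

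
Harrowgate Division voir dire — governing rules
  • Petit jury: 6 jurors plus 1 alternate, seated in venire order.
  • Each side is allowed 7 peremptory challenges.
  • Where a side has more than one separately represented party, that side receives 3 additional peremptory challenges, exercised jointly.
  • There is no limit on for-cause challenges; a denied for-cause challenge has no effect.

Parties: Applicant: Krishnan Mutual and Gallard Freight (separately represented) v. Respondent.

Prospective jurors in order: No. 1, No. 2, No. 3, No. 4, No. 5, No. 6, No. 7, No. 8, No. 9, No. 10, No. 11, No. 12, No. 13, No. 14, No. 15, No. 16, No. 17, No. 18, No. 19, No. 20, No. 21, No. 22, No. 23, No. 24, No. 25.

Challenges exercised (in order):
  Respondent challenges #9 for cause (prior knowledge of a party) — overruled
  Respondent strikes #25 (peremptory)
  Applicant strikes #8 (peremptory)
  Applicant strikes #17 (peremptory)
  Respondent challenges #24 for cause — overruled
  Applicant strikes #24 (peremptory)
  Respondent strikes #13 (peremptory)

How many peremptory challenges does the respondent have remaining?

5

Respondent allotment: 7.
Respondent peremptories used: #25, #13 — 2 (for-cause on #9, #24 don't count).
Remaining: 7 − 2 = 5.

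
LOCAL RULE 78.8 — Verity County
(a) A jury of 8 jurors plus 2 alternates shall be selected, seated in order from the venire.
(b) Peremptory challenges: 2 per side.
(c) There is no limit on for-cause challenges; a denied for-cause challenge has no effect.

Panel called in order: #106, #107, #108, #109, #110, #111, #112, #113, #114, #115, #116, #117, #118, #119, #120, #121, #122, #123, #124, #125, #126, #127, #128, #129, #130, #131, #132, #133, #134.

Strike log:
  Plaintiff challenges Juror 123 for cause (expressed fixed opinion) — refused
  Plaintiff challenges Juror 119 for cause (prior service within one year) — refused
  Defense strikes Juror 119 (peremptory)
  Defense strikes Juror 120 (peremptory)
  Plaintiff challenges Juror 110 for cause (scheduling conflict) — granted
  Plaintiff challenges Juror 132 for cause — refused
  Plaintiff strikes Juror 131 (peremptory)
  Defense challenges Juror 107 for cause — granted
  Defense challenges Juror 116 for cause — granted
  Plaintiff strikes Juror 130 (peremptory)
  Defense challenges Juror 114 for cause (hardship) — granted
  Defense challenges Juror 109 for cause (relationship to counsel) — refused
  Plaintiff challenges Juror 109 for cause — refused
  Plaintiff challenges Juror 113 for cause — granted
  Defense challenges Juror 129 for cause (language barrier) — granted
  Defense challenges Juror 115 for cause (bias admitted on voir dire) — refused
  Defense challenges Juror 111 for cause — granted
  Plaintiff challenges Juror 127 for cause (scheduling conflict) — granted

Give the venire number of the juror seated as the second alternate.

Removed: #107, #110, #111, #113, #114, #116, #119, #120, #127, #129, #130, #131. (#109, #115, #123, #132 stay — for-cause denied.)
Filling seats in venire order through position 10: #106, #108, #109, #112, #115, #117, #118, #121, #122, #123.
So alternate 2 is #123.

123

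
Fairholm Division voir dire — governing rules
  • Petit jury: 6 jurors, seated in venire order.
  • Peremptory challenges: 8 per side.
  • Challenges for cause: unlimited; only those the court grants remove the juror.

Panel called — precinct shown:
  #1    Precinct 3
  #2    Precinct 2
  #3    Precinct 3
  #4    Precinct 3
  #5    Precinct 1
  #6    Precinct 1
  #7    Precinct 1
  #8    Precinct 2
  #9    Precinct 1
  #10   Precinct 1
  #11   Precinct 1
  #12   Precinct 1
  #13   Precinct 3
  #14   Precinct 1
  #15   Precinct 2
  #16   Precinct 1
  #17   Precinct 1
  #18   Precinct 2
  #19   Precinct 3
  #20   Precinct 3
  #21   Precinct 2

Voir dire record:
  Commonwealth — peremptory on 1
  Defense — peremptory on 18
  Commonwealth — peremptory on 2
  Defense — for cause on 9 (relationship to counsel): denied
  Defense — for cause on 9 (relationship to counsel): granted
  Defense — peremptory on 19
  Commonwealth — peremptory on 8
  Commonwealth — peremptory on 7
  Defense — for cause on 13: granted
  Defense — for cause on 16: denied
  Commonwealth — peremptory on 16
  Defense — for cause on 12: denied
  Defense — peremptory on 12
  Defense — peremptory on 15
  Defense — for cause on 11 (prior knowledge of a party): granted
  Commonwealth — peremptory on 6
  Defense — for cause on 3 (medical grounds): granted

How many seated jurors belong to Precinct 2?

Removed: #1, #2, #3, #6, #7, #8, #9, #11, #12, #13, #15, #16, #18, #19.
Seated jurors 1–6: #4, #5, #10, #14, #17, #20.
None of those are in Precinct 2 → 0.

0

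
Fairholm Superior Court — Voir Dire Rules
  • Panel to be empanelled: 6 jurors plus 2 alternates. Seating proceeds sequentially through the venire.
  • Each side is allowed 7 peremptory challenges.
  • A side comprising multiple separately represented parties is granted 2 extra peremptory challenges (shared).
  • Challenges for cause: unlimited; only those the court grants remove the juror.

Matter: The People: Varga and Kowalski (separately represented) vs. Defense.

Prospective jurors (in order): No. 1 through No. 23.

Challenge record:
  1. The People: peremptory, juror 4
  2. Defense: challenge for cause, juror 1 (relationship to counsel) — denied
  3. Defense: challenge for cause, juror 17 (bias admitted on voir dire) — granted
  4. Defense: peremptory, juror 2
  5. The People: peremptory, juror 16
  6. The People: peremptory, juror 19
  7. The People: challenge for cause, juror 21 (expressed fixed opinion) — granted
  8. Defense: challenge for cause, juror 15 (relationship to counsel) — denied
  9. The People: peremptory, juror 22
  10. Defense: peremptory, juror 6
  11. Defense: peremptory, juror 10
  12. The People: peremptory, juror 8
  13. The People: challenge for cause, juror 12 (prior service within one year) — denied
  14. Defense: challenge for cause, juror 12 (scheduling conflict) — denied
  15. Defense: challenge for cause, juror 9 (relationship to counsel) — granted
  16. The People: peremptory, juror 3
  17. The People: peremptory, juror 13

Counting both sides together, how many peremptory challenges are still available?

6

The People allotment: 7 base + 2 multi-party = 9. Defense allotment: 7.
The People peremptories used: #4, #16, #19, #22, #8, #3, #13 — 7 (for-cause on #21, #12 don't count).
Defense peremptories used: #2, #6, #10 — 3 (for-cause on #1, #17, #15, #12, #9 don't count).
Remaining: (9 − 7) + (7 − 3) = 6.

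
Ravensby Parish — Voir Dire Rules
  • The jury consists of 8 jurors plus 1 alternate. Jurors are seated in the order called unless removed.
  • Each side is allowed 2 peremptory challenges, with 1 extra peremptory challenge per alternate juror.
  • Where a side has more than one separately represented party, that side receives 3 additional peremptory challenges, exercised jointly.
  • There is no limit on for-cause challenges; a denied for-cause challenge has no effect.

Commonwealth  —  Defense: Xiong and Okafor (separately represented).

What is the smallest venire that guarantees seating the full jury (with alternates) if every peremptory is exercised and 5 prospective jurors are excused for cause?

23

Seats to fill: 8 + 1 alternates = 9.
Peremptories — Commonwealth: 2 + 1×1 = 3; Defense: 2 + 1×1 + 3 = 6; total 9.
For-cause removals: 5.
Minimum venire: 9 + 9 + 5 = 23.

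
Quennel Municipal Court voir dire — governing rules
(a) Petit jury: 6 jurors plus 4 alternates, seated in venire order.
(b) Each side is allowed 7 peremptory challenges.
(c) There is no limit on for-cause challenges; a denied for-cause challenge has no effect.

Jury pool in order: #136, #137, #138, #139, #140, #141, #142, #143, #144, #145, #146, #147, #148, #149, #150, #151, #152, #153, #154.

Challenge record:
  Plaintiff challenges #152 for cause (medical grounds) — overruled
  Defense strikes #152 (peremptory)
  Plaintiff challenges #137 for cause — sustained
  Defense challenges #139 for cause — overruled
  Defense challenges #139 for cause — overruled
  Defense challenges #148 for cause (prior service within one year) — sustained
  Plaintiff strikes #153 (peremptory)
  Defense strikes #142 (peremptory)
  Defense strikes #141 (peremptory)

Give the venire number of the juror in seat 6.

144

Removed: #137, #141, #142, #148, #152, #153. (#139 stays — for-cause denied.)
Seating in order: seats 1–6 → #136, #138, #139, #140, #143, #144; alternates → #145, #146, #147, #149.
So seat 6 is #144.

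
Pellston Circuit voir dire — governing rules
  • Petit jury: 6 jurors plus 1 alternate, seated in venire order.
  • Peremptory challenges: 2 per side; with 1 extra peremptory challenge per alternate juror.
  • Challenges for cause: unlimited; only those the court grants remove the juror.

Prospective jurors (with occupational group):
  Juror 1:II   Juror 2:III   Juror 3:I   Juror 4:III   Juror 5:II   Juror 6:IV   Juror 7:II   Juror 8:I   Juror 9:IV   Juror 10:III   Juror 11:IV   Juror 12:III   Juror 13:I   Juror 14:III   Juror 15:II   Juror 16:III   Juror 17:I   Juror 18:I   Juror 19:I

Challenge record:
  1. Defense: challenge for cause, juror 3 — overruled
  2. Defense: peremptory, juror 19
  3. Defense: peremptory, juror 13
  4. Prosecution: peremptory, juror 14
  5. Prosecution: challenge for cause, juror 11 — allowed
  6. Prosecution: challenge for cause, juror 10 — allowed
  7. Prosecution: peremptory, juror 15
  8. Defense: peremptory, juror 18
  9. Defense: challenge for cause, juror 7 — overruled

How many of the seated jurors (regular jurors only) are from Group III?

Removed: #10, #11, #13, #14, #15, #18, #19.
Seated jurors 1–6: #1, #2, #3, #4, #5, #6 (alternates #7 not counted).
Of those, in Group III: #2, #4 → 2.

2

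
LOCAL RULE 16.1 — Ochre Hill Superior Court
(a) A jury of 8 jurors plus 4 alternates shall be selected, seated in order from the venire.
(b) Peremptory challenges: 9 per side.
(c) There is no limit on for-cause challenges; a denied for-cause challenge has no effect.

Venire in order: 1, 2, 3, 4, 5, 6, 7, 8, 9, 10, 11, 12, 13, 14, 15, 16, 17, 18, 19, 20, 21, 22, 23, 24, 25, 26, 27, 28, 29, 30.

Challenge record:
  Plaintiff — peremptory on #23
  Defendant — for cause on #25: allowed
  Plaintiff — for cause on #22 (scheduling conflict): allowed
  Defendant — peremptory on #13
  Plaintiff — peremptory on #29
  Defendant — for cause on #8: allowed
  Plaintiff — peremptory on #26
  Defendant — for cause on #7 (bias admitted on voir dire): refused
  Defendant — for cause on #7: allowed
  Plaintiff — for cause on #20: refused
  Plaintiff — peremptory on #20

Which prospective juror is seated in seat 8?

Removed: #7, #8, #13, #20, #22, #23, #25, #26, #29.
Filling seats in venire order through position 8: #1, #2, #3, #4, #5, #6, #9, #10.
So seat 8 is #10.

10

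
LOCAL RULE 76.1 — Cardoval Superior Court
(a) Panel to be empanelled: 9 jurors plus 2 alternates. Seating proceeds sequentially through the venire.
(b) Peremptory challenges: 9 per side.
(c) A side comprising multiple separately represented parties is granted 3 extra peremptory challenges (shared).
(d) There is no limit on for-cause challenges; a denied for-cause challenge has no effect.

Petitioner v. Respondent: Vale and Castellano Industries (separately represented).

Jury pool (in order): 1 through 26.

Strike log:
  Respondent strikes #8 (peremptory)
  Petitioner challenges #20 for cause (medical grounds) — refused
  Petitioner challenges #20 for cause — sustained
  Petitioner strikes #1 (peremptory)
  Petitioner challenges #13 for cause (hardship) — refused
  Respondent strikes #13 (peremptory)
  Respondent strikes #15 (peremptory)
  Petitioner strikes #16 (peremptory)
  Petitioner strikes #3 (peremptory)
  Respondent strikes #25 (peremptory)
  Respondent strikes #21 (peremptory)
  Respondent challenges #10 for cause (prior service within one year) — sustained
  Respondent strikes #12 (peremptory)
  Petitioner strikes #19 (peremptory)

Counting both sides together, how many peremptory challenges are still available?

Petitioner allotment: 9. Respondent allotment: 9 base + 3 multi-party = 12.
Petitioner peremptories used: #1, #16, #3, #19 — 4 (for-cause on #20, #20, #13 don't count).
Respondent peremptories used: #8, #13, #15, #25, #21, #12 — 6 (the for-cause on #10 doesn't count).
Remaining: (9 − 4) + (12 − 6) = 11.

11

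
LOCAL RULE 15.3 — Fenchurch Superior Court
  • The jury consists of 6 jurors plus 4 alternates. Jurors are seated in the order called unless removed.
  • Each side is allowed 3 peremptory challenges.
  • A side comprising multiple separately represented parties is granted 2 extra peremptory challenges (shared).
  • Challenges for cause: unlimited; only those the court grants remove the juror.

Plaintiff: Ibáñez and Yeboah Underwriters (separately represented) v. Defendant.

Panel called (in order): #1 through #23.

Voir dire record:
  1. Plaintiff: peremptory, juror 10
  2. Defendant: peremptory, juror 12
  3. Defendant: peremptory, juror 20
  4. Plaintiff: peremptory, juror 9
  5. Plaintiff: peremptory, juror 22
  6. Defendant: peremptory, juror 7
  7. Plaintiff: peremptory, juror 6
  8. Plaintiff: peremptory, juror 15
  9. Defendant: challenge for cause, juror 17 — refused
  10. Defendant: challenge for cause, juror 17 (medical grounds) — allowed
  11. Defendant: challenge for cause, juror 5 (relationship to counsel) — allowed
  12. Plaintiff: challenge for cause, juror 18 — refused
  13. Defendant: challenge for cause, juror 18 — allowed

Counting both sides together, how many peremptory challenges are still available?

0

Plaintiff allotment: 3 base + 2 multi-party = 5. Defendant allotment: 3.
Plaintiff peremptories used: #10, #9, #22, #6, #15 — 5 (the for-cause on #18 doesn't count).
Defendant peremptories used: #12, #20, #7 — 3 (for-cause on #17, #17, #5, #18 don't count).
Remaining: (5 − 5) + (3 − 3) = 0.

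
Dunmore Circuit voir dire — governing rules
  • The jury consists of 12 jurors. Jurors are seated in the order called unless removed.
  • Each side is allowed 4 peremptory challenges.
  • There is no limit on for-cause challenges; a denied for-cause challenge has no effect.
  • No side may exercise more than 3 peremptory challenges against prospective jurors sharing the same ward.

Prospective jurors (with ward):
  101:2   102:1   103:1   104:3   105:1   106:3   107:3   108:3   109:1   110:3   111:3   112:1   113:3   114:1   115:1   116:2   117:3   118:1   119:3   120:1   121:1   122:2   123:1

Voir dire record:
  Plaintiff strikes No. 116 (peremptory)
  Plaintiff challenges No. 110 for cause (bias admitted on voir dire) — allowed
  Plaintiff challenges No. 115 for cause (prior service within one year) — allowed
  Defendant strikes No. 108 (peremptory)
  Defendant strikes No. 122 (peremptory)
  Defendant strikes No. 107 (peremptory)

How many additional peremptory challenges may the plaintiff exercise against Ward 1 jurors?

3

Plaintiff peremptories so far: #116 — 1 of 4 used, 3 left overall.
Against Ward 1: none yet — per-ward cap 3 leaves 3.
Binding limit: min(3, 3) = 3.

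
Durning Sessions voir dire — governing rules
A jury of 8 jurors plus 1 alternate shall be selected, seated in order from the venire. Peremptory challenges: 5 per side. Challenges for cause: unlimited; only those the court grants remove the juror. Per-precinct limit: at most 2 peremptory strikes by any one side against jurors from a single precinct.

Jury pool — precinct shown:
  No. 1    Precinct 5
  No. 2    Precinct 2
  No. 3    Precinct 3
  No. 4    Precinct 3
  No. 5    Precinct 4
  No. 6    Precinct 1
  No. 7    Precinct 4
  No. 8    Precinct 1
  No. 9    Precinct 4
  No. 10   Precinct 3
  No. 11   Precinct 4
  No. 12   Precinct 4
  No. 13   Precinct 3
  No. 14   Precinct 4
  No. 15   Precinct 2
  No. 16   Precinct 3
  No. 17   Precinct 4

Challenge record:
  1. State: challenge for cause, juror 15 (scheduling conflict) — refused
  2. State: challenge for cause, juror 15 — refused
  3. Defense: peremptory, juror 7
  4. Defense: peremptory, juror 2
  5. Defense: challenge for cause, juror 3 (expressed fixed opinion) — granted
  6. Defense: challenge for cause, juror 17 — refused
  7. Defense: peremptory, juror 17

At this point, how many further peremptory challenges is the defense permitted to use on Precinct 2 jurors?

Defense peremptories so far: #7, #2, #17 — 3 of 5 used, 2 left overall.
Against Precinct 2: #2 — 1 used; per-precinct cap 2 leaves 1.
Binding limit: min(2, 1) = 1.

1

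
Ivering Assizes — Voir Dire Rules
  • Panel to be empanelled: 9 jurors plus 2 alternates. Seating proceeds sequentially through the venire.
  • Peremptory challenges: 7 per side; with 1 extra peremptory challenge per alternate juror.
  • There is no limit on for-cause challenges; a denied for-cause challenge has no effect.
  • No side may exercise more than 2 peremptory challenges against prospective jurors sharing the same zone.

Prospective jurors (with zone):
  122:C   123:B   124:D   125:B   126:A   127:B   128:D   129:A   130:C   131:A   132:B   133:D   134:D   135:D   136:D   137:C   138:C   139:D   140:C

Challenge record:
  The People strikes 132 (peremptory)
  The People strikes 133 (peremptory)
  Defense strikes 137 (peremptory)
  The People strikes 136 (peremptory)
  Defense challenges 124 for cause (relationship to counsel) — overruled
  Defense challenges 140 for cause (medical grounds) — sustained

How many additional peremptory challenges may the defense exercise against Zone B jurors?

Defense peremptories so far: #137 — 1 of 9 used, 8 left overall.
Against Zone B: none yet — per-zone cap 2 leaves 2.
Binding limit: min(8, 2) = 2.

2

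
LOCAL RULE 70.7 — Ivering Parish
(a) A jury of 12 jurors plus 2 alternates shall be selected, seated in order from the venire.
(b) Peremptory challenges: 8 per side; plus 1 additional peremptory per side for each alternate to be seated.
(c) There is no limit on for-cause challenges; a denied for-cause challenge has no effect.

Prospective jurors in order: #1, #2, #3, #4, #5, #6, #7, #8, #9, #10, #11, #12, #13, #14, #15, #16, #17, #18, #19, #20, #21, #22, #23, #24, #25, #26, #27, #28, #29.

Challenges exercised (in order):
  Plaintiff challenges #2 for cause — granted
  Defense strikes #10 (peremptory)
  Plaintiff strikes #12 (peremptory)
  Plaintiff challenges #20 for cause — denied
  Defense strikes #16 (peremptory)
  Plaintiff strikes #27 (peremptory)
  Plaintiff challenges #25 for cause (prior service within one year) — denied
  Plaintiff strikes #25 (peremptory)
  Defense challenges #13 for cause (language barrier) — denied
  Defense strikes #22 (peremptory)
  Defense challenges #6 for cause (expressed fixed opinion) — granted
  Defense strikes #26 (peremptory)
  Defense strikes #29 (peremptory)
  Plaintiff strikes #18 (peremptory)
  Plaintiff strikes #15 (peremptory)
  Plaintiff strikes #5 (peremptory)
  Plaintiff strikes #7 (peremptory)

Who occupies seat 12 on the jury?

21

Removed: #2, #5, #6, #7, #10, #12, #15, #16, #18, #22, #25, #26, #27, #29. (#13, #20 stay — for-cause denied.)
Seating in order: seats 1–12 → #1, #3, #4, #8, #9, #11, #13, #14, #17, #19, #20, #21; alternates → #23, #24.
So seat 12 is #21.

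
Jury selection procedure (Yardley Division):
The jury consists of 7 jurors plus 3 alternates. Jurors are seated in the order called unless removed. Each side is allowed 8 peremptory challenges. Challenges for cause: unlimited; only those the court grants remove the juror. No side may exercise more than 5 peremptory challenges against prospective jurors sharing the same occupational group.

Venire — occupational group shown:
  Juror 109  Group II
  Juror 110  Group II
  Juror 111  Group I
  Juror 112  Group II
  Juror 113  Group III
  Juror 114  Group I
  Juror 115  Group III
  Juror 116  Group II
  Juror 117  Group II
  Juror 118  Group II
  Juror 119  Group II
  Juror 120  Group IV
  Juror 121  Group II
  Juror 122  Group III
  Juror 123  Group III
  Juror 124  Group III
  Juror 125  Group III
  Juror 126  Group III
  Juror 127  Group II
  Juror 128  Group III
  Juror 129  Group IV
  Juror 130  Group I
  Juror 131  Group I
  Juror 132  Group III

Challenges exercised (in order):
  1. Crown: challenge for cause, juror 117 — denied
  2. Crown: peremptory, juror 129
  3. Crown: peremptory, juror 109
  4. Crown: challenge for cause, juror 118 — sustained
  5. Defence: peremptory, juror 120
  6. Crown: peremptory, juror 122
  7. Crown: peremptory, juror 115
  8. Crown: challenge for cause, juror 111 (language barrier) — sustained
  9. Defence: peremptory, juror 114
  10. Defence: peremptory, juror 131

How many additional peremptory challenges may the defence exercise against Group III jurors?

Defence peremptories so far: #120, #114, #131 — 3 of 8 used, 5 left overall.
Against Group III: none yet — per-group cap 5 leaves 5.
Binding limit: min(5, 5) = 5.

5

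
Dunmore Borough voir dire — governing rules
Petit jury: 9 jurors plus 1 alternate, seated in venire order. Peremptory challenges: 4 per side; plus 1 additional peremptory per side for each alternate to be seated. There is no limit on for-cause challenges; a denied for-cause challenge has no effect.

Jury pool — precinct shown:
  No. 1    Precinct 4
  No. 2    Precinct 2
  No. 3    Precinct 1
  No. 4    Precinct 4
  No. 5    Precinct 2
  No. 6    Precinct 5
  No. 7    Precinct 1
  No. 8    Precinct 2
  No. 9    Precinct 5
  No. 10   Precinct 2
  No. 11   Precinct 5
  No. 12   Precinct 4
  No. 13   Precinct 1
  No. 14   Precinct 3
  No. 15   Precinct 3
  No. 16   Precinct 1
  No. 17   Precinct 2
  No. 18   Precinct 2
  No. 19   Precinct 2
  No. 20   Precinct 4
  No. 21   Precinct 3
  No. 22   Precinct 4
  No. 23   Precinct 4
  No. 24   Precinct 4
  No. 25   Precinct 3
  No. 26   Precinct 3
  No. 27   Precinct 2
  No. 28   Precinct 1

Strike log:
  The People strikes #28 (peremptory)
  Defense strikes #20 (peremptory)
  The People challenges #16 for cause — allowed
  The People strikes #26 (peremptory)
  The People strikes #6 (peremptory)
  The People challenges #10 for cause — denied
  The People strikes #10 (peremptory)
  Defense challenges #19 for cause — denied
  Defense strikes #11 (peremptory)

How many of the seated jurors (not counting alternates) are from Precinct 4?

3

Removed: #6, #10, #11, #16, #20, #26, #28.
Seated jurors 1–9: #1, #2, #3, #4, #5, #7, #8, #9, #12 (alternates #13 not counted).
Of those, in Precinct 4: #1, #4, #12 → 3.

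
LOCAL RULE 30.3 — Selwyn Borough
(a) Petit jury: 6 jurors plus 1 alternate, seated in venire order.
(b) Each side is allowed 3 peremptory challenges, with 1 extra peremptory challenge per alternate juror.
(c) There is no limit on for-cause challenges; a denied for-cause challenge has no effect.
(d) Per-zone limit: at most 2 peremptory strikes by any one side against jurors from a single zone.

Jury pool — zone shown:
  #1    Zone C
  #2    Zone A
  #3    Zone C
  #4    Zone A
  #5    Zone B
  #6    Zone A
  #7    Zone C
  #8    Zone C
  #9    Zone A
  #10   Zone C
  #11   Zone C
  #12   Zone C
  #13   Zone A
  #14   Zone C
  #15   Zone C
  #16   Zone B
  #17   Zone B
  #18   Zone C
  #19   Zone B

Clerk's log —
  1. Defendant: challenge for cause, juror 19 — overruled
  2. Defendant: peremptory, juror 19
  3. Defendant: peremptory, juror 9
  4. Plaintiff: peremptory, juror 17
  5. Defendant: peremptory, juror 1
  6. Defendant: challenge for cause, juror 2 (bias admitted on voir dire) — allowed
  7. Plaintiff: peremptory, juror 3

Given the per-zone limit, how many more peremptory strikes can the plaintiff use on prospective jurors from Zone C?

Plaintiff peremptories so far: #17, #3 — 2 of 4 used, 2 left overall.
Against Zone C: #3 — 1 used; per-zone cap 2 leaves 1.
Binding limit: min(2, 1) = 1.

1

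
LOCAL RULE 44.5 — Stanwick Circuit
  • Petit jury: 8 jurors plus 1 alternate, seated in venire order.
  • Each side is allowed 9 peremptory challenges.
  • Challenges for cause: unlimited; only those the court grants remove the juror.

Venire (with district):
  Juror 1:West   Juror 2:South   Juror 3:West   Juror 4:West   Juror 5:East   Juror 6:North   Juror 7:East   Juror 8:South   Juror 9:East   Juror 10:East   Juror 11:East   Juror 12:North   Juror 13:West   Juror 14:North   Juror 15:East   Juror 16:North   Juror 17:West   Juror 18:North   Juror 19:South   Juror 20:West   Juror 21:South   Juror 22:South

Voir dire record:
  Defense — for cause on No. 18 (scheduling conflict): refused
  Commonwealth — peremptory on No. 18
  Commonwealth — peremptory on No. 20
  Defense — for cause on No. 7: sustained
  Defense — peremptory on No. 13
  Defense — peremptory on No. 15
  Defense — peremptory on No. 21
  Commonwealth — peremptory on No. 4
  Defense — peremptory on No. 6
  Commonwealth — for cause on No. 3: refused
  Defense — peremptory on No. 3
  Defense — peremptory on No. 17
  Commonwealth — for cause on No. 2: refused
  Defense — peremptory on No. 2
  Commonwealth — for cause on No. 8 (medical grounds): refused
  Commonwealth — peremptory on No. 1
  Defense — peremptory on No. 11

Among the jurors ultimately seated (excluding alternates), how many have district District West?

0

Removed: #1, #2, #3, #4, #6, #7, #11, #13, #15, #17, #18, #20, #21.
Seated jurors 1–8: #5, #8, #9, #10, #12, #14, #16, #19 (alternates #22 not counted).
None of those are in District West → 0.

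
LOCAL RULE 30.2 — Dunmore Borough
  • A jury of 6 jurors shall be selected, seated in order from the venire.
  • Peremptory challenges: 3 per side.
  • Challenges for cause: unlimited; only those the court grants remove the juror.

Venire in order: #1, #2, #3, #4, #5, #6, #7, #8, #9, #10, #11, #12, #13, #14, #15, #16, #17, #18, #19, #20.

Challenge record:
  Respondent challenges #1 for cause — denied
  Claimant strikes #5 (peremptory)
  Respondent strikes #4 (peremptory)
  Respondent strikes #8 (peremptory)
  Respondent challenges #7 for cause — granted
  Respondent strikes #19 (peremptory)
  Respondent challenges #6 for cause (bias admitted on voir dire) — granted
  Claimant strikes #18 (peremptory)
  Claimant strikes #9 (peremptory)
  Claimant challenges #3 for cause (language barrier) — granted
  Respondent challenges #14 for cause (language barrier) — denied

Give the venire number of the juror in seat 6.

Removed: #3, #4, #5, #6, #7, #8, #9, #18, #19. (#1, #14 stay — for-cause denied.)
Seating in order: seats 1–6 → #1, #2, #10, #11, #12, #13.
So seat 6 is #13.

13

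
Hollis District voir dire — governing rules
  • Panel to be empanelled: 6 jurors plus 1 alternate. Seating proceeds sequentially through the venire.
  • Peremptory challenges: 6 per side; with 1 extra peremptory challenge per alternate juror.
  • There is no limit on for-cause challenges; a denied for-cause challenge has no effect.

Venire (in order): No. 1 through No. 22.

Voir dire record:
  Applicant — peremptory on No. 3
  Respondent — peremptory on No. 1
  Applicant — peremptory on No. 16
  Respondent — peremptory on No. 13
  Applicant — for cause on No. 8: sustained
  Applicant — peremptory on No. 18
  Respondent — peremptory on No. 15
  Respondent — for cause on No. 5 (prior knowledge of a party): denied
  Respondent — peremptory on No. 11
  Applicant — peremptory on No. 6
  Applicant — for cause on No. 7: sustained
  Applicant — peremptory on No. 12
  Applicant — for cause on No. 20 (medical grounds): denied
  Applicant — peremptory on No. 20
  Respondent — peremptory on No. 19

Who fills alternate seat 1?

Removed: #1, #3, #6, #7, #8, #11, #12, #13, #15, #16, #18, #19, #20. (#5 stays — for-cause denied.)
Filling seats in venire order through position 7: #2, #4, #5, #9, #10, #14, #17.
So alternate 1 is #17.

17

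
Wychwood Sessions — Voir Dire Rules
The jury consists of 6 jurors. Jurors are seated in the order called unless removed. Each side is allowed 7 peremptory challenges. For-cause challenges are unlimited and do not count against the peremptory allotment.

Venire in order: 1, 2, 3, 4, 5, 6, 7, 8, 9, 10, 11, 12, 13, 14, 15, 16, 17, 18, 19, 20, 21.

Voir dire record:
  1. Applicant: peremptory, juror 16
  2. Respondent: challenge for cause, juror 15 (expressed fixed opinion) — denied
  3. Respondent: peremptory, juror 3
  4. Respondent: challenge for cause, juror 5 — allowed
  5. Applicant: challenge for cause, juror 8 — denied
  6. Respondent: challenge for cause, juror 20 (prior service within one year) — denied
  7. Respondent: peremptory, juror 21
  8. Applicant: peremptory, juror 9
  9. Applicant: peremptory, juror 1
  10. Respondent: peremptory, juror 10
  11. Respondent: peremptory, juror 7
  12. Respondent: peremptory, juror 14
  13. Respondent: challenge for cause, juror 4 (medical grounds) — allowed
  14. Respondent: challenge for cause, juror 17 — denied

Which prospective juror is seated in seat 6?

Removed: #1, #3, #4, #5, #7, #9, #10, #14, #16, #21. (#8, #15, #17, #20 stay — for-cause denied.)
Seating in order: seats 1–6 → #2, #6, #8, #11, #12, #13.
So seat 6 is #13.

13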